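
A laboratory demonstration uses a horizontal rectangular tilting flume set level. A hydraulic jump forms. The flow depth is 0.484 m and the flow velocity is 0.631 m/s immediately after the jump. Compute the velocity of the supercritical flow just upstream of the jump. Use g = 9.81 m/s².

Fr₂ = V₂/√(g·y₂) = 0.631/√(9.81×0.484) = 0.290.
The Bélanger relation is symmetric: y₁/y₂ = ½[√(1 + 8Fr₂²) − 1] = ½[√1.671 − 1] = 0.146.
y₁ = 0.146 × 0.484 = 0.0708 m.
V₁ = q/y₁ = 0.305/0.0708 = 4.31 m/s.

V₁ = 4.31 m/s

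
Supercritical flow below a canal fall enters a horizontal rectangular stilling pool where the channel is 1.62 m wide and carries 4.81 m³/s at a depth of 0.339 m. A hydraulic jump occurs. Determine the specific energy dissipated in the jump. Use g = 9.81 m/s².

q = Q/b = 4.81/1.62 = 2.97 m²/s; V₁ = q/y₁ = 8.76 m/s. Fr₁ = V₁/√(g·y₁) = 4.80.
Sequent-depth ratio: y₂/y₁ = ½[√(1 + 8Fr₁²) − 1] = ½[√185.5 − 1] = 6.31.
y₂ = 6.31 × 0.339 = 2.14 m.
V₂ = q/y₂ = 2.97/2.14 = 1.39 m/s. E₁ = y₁ + V₁²/2g = 4.25 m; E₂ = y₂ + V₂²/2g = 2.24 m. ΔE = E₁ − E₂ = 2.01 m.

ΔE = 2.01 m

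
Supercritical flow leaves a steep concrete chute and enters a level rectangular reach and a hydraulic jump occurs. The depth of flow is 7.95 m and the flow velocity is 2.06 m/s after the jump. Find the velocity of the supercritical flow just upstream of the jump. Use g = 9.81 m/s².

Fr₂ = V₂/√(g·y₂) = 2.06/√(9.81×7.95) = 0.233.
Since the conjugate-depth ratio holds either way, y₁/y₂ = ½[√(1 + 8Fr₂²) − 1] = ½[√1.435 − 1] = 0.0990.
y₁ = 0.0990 × 7.95 = 0.787 m.
V₁ = q/y₁ = 16.4/0.787 = 20.8 m/s.

V₁ = 20.8 m/s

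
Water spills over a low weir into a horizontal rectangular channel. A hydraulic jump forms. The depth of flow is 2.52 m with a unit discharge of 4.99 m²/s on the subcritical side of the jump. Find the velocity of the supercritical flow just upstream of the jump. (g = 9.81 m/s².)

V₁ = 7.82 m/s

V₂ = q/y₂ = 4.99/2.52 = 1.98 m/s; Fr₂ = V₂/√(g·y₂) = 0.398.
The Bélanger relation is symmetric: y₁/y₂ = ½[√(1 + 8Fr₂²) − 1] = ½[√2.269 − 1] = 0.253.
y₁ = 0.253 × 2.52 = 0.638 m.
V₁ = q/y₁ = 4.99/0.638 = 7.82 m/s.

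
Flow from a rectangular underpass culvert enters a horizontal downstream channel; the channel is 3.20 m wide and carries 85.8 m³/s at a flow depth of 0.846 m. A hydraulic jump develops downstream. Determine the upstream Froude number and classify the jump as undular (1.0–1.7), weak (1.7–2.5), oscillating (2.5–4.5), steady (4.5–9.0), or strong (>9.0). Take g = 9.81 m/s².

Fr₁ = 11.0; strong jump

q = Q/b = 85.8/3.20 = 26.8 m²/s; V₁ = q/y₁ = 31.7 m/s. Fr₁ = V₁/√(g·y₁) = 11.0.
Fr₁ = 11.0 lies in the strong range.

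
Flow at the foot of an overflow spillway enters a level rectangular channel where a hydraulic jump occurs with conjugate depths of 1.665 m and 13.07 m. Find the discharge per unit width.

For a rectangular channel the momentum equation gives q² = ½·g·y₁·y₂·(y₁ + y₂) = ½×9.81×1.665×13.07×14.73 = 1573.
q = √1573 = 39.66 m²/s.

q = 39.66 m²/s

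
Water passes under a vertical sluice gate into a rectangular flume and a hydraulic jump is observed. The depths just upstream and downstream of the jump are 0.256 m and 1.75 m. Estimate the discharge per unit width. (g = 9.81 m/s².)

For a rectangular channel the momentum equation gives q² = ½·g·y₁·y₂·(y₁ + y₂) = ½×9.81×0.256×1.75×2.01 = 4.41.
q = √4.41 = 2.10 m²/s.

q = 2.10 m²/s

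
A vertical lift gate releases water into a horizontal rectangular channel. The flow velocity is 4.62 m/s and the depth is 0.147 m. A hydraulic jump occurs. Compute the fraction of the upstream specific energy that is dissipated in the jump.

ΔE/E₁ = 0.373 (37.3%)

Fr₁ = V₁/√(g·y₁) = 4.62/√(9.81×0.147) = 3.85.
By Bélanger, y₂/y₁ = ½[√(1 + 8Fr₁²) − 1] = ½[√119.4 − 1] = 4.96.
y₂ = 4.96 × 0.147 = 0.730 m.
E₁ = y₁ + V₁²/2g = 1.23 m. ΔE = (y₂ − y₁)³/(4y₁y₂) = 0.461 m. ΔE/E₁ = 0.461/1.23 = 0.373.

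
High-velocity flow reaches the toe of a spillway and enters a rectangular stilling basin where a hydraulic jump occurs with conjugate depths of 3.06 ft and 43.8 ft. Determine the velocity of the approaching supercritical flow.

For a rectangular channel the momentum equation gives q² = ½·g·y₁·y₂·(y₁ + y₂) = ½×32.2×3.06×43.8×46.9 = 101117.
q = √101117 = 318 ft²/s.
V₁ = q/y₁ = 318/3.06 = 104 ft/s.

V₁ = 104 ft/s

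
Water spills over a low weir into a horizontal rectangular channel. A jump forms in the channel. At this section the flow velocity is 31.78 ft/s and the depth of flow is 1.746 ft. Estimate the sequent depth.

Fr₁ = V₁/√(g·y₁) = 31.78/√(32.2×1.746) = 4.238.
Bélanger equation: y₂/y₁ = ½[√(1 + 8Fr₁²) − 1] = ½[√144.71 − 1] = 5.515.
y₂ = 5.515 × 1.746 = 9.629 ft.

y₂ = 9.629 ft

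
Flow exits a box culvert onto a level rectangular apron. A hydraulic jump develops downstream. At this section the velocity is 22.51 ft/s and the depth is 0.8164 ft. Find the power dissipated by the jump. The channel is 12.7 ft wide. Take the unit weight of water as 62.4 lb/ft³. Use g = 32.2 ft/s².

P = 99.76 hp

Fr₁ = V₁/√(g·y₁) = 22.51/√(32.2×0.8164) = 4.390.
Conjugate-depth relation: y₂/y₁ = ½[√(1 + 8Fr₁²) − 1] = ½[√155.20 − 1] = 5.729.
y₂ = 5.729 × 0.8164 = 4.677 ft.
q = V₁·y₁ = 22.51 × 0.8164 = 18.38 ft²/s. V₂ = q/y₂ = 18.38/4.677 = 3.929 ft/s. E₁ = y₁ + V₁²/2g = 8.684 ft; E₂ = y₂ + V₂²/2g = 4.917 ft. ΔE = E₁ − E₂ = 3.768 ft.
Q = q·b = 18.38 × 12.7 = 233.4 cfs. P = γ·Q·ΔE/550 = 62.4 × 233.4 × 3.768 / 550 = 99.76 hp.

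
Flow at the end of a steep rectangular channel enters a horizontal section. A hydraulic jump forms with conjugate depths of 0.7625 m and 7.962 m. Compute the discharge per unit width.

For a rectangular channel the momentum equation gives q² = ½·g·y₁·y₂·(y₁ + y₂) = ½×9.81×0.7625×7.962×8.724 = 259.8.
q = √259.8 = 16.12 m²/s.

q = 16.12 m²/s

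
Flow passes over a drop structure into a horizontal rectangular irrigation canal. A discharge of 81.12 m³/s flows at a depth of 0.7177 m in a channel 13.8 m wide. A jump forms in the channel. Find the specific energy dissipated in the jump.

q = Q/b = 81.12/13.8 = 5.878 m²/s; V₁ = q/y₁ = 8.190 m/s. Fr₁ = V₁/√(g·y₁) = 3.087.
By Bélanger, y₂/y₁ = ½[√(1 + 8Fr₁²) − 1] = ½[√77.224 − 1] = 3.894.
y₂ = 3.894 × 0.7177 = 2.795 m.
Head loss: ΔE = (y₂ − y₁)³/(4y₁y₂) = (2.795 − 0.7177)³/(4×0.7177×2.795) = 8.959/8.023 = 1.117 m.

ΔE = 1.117 m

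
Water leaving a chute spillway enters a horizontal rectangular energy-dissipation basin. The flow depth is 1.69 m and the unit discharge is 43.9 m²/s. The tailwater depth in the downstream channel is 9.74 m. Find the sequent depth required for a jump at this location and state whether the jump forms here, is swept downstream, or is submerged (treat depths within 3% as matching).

V₁ = q/y₁ = 43.9/1.69 = 26.0 m/s. Fr₁ = V₁/√(g·y₁) = 26.0/√(9.81×1.69) = 6.38.
Conjugate-depth relation: y₂/y₁ = ½[√(1 + 8Fr₁²) − 1] = ½[√326.6 − 1] = 8.54.
y₂ = 8.54 × 1.69 = 14.4 m.
Tailwater y_tw = 9.74 m: y_tw < y₂, so the jump is swept downstream.

y₂ = 14.4 m; the jump is swept downstream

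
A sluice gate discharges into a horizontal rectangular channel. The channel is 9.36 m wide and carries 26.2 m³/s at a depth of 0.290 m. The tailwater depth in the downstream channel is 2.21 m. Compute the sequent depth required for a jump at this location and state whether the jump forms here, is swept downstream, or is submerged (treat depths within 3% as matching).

q = Q/b = 26.2/9.36 = 2.80 m²/s; V₁ = q/y₁ = 9.65 m/s. Fr₁ = V₁/√(g·y₁) = 5.72.
Bélanger equation: y₂/y₁ = ½[√(1 + 8Fr₁²) − 1] = ½[√263.0 − 1] = 7.61.
y₂ = 7.61 × 0.290 = 2.21 m.
Tailwater y_tw = 2.21 m: y_tw ≈ y₂, so the jump forms here.

y₂ = 2.21 m; the jump forms here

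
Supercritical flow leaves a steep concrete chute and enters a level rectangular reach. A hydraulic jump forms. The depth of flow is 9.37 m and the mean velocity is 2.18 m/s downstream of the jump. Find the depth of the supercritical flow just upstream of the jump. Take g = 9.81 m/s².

Fr₂ = V₂/√(g·y₂) = 2.18/√(9.81×9.37) = 0.227.
The Bélanger relation is symmetric: y₁/y₂ = ½[√(1 + 8Fr₂²) − 1] = ½[√1.414 − 1] = 0.0945.
y₁ = 0.0945 × 9.37 = 0.885 m.

y₁ = 0.885 m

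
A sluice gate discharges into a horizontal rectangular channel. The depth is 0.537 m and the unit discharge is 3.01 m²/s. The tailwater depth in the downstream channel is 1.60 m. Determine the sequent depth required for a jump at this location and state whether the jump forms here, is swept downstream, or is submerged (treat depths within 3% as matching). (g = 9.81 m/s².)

y₂ = 1.61 m; the jump forms here

V₁ = q/y₁ = 3.01/0.537 = 5.61 m/s. Fr₁ = V₁/√(g·y₁) = 5.61/√(9.81×0.537) = 2.44.
From the momentum equation for a rectangular channel, y₂/y₁ = ½[√(1 + 8Fr₁²) − 1] = ½[√48.71 − 1] = 2.99.
y₂ = 2.99 × 0.537 = 1.61 m.
Tailwater y_tw = 1.60 m: y_tw ≈ y₂, so the jump forms here.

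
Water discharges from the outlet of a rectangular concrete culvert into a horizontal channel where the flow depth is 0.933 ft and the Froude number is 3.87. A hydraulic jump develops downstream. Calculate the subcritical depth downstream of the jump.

Fr₁ = 3.87 (given).
Bélanger equation: y₂/y₁ = ½[√(1 + 8Fr₁²) − 1] = ½[√120.8 − 1] = 5.00.
y₂ = 5.00 × 0.933 = 4.66 ft.

y₂ = 4.66 ft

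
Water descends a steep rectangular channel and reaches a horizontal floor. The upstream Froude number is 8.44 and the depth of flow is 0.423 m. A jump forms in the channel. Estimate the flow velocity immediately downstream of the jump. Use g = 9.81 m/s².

Fr₁ = 8.44 (given).
Conjugate-depth relation: y₂/y₁ = ½[√(1 + 8Fr₁²) − 1] = ½[√570.9 − 1] = 11.4.
y₂ = 11.4 × 0.423 = 4.84 m.
V₁ = Fr₁·√(g·y₁) = 8.44×√(9.81×0.423) = 17.2 m/s; q = V₁·y₁ = 7.27 m²/s.
V₂ = q/y₂ = 7.27/4.84 = 1.50 m/s.

V₂ = 1.50 m/s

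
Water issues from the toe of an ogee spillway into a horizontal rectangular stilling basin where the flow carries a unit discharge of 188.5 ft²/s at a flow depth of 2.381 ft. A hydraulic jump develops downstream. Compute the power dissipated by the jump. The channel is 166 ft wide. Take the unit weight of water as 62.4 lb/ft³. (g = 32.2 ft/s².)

P = 247737 hp

V₁ = q/y₁ = 188.5/2.381 = 79.17 ft/s. Fr₁ = V₁/√(g·y₁) = 79.17/√(32.2×2.381) = 9.042.
From the momentum equation for a rectangular channel, y₂/y₁ = ½[√(1 + 8Fr₁²) − 1] = ½[√655.00 − 1] = 12.30.
y₂ = 12.30 × 2.381 = 29.28 ft.
Head loss: ΔE = (y₂ − y₁)³/(4y₁y₂) = (29.28 − 2.381)³/(4×2.381×29.28) = 19459/278.8 = 69.78 ft.
Q = q·b = 188.5 × 166 = 31291 cfs. P = γ·Q·ΔE/550 = 62.4 × 31291 × 69.78 / 550 = 247737 hp.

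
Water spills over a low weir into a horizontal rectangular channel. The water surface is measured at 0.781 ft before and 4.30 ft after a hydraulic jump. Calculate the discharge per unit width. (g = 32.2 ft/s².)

q = 16.6 ft²/s

For a rectangular channel the momentum equation gives q² = ½·g·y₁·y₂·(y₁ + y₂) = ½×32.2×0.781×4.30×5.08 = 275.
q = √275 = 16.6 ft²/s.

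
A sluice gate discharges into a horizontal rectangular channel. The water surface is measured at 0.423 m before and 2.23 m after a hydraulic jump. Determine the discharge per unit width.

q = 3.50 m²/s

For a rectangular channel the momentum equation gives q² = ½·g·y₁·y₂·(y₁ + y₂) = ½×9.81×0.423×2.23×2.65 = 12.3.
q = √12.3 = 3.50 m²/s.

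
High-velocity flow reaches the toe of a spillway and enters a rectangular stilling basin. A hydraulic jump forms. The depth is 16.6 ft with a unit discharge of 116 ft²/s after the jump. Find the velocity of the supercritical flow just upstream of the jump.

V₁ = 44.3 ft/s

V₂ = q/y₂ = 116/16.6 = 6.99 ft/s; Fr₂ = V₂/√(g·y₂) = 0.302.
Since the conjugate-depth ratio holds either way, y₁/y₂ = ½[√(1 + 8Fr₂²) − 1] = ½[√1.731 − 1] = 0.158.
y₁ = 0.158 × 16.6 = 2.62 ft.
V₁ = q/y₁ = 116/2.62 = 44.3 ft/s.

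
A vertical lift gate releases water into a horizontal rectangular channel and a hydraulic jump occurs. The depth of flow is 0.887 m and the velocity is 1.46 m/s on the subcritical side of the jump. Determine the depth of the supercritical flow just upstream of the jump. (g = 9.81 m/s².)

y₁ = 0.319 m

Fr₂ = V₂/√(g·y₂) = 1.46/√(9.81×0.887) = 0.495.
From the momentum equation (using Fr₂), y₁/y₂ = ½[√(1 + 8Fr₂²) − 1] = ½[√2.960 − 1] = 0.360.
y₁ = 0.360 × 0.887 = 0.319 m.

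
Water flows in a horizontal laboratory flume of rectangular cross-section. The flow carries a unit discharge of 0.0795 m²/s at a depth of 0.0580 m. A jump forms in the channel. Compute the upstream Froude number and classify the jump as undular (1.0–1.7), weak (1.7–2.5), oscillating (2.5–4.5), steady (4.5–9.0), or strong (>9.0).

Fr₁ = 1.82; weak jump

V₁ = q/y₁ = 0.0795/0.0580 = 1.37 m/s. Fr₁ = V₁/√(g·y₁) = 1.37/√(9.81×0.0580) = 1.82.
Fr₁ = 1.82 lies in the weak range.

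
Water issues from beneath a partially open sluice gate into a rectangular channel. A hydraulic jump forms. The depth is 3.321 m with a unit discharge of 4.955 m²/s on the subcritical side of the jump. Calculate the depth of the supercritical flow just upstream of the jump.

V₂ = q/y₂ = 4.955/3.321 = 1.492 m/s; Fr₂ = V₂/√(g·y₂) = 0.2614.
The Bélanger relation is symmetric: y₁/y₂ = ½[√(1 + 8Fr₂²) − 1] = ½[√1.5466 − 1] = 0.1218.
y₁ = 0.1218 × 3.321 = 0.4046 m.

y₁ = 0.4046 m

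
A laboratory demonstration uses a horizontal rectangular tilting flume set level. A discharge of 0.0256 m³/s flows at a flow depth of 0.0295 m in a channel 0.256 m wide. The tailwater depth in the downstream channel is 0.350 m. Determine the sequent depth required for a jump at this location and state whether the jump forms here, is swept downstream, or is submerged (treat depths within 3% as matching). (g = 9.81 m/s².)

q = Q/b = 0.0256/0.256 = 0.100 m²/s; V₁ = q/y₁ = 3.39 m/s. Fr₁ = V₁/√(g·y₁) = 6.30.
Bélanger equation: y₂/y₁ = ½[√(1 + 8Fr₁²) − 1] = ½[√318.7 − 1] = 8.43.
y₂ = 8.43 × 0.0295 = 0.249 m.
Tailwater y_tw = 0.350 m: y_tw > y₂, so the jump is submerged.

y₂ = 0.249 m; the jump is submerged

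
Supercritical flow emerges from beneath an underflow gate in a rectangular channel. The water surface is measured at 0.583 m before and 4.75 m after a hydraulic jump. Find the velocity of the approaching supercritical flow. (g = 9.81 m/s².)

For a rectangular channel the momentum equation gives q² = ½·g·y₁·y₂·(y₁ + y₂) = ½×9.81×0.583×4.75×5.33 = 72.4.
q = √72.4 = 8.51 m²/s.
V₁ = q/y₁ = 8.51/0.583 = 14.6 m/s.

V₁ = 14.6 m/s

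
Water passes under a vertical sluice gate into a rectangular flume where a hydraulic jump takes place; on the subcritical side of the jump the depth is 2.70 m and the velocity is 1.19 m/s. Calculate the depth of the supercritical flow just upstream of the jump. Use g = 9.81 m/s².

Fr₂ = V₂/√(g·y₂) = 1.19/√(9.81×2.70) = 0.231.
Applying the sequent-depth relation in reverse, y₁/y₂ = ½[√(1 + 8Fr₂²) − 1] = ½[√1.428 − 1] = 0.0974.
y₁ = 0.0974 × 2.70 = 0.263 m.

y₁ = 0.263 m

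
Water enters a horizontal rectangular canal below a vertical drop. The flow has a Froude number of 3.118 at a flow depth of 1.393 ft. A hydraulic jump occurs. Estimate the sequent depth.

Fr₁ = 3.118 (given).
Conjugate-depth relation: y₂/y₁ = ½[√(1 + 8Fr₁²) − 1] = ½[√78.775 − 1] = 3.938.
y₂ = 3.938 × 1.393 = 5.485 ft.

y₂ = 5.485 ft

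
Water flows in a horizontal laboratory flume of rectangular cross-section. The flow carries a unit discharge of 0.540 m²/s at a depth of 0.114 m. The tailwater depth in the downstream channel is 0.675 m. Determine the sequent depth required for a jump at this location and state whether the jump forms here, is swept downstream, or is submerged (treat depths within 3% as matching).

V₁ = q/y₁ = 0.540/0.114 = 4.74 m/s. Fr₁ = V₁/√(g·y₁) = 4.74/√(9.81×0.114) = 4.48.
Bélanger equation: y₂/y₁ = ½[√(1 + 8Fr₁²) − 1] = ½[√161.5 − 1] = 5.85.
y₂ = 5.85 × 0.114 = 0.667 m.
Tailwater y_tw = 0.675 m: y_tw ≈ y₂, so the jump forms here.

y₂ = 0.667 m; the jump forms here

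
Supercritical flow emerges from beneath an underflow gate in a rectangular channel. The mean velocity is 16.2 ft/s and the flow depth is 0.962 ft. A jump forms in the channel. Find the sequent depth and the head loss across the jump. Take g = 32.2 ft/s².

Fr₁ = V₁/√(g·y₁) = 16.2/√(32.2×0.962) = 2.91.
By Bélanger, y₂/y₁ = ½[√(1 + 8Fr₁²) − 1] = ½[√68.78 − 1] = 3.65.
y₂ = 3.65 × 0.962 = 3.51 ft.
q = V₁·y₁ = 16.2 × 0.962 = 15.6 ft²/s. V₂ = q/y₂ = 15.6/3.51 = 4.44 ft/s. E₁ = y₁ + V₁²/2g = 5.04 ft; E₂ = y₂ + V₂²/2g = 3.81 ft. ΔE = E₁ − E₂ = 1.22 ft.

y₂ = 3.51 ft; ΔE = 1.22 ft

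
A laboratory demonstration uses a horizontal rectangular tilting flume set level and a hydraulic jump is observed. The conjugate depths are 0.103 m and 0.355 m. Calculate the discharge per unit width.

For a rectangular channel the momentum equation gives q² = ½·g·y₁·y₂·(y₁ + y₂) = ½×9.81×0.103×0.355×0.458 = 0.0821.
q = √0.0821 = 0.287 m²/s.

q = 0.287 m²/s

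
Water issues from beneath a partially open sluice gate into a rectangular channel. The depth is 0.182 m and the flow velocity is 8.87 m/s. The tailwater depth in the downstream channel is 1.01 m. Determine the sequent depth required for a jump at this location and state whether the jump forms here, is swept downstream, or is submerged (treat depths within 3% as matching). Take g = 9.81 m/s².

y₂ = 1.62 m; the jump is swept downstream

Fr₁ = V₁/√(g·y₁) = 8.87/√(9.81×0.182) = 6.64.
By Bélanger, y₂/y₁ = ½[√(1 + 8Fr₁²) − 1] = ½[√353.5 − 1] = 8.90.
y₂ = 8.90 × 0.182 = 1.62 m.
Tailwater y_tw = 1.01 m: y_tw < y₂, so the jump is swept downstream.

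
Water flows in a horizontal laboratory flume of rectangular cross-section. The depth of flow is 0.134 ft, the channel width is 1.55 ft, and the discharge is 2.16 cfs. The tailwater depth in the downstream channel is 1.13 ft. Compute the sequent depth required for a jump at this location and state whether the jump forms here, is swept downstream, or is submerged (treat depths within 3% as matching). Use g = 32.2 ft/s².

q = Q/b = 2.16/1.55 = 1.39 ft²/s; V₁ = q/y₁ = 10.4 ft/s. Fr₁ = V₁/√(g·y₁) = 5.01.
By Bélanger, y₂/y₁ = ½[√(1 + 8Fr₁²) − 1] = ½[√201.5 − 1] = 6.60.
y₂ = 6.60 × 0.134 = 0.884 ft.
Tailwater y_tw = 1.13 ft: y_tw > y₂, so the jump is submerged.

y₂ = 0.884 ft; the jump is submerged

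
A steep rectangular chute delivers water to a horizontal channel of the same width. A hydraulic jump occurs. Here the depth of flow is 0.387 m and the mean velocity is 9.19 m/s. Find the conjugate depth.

y₂ = 2.40 m

Fr₁ = V₁/√(g·y₁) = 9.19/√(9.81×0.387) = 4.72.
By Bélanger, y₂/y₁ = ½[√(1 + 8Fr₁²) − 1] = ½[√179.0 − 1] = 6.19.
y₂ = 6.19 × 0.387 = 2.40 m.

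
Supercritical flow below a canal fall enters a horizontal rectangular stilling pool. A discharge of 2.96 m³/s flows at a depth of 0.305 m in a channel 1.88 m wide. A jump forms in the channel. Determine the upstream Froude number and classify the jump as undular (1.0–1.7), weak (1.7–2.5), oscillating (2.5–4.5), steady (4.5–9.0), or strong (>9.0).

q = Q/b = 2.96/1.88 = 1.57 m²/s; V₁ = q/y₁ = 5.16 m/s. Fr₁ = V₁/√(g·y₁) = 2.98.
Fr₁ = 2.98 lies in the oscillating range.

Fr₁ = 2.98; oscillating jump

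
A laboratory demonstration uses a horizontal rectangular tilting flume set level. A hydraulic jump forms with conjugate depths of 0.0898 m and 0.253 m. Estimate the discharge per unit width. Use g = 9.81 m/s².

q = 0.195 m²/s

For a rectangular channel the momentum equation gives q² = ½·g·y₁·y₂·(y₁ + y₂) = ½×9.81×0.0898×0.253×0.343 = 0.0382.
q = √0.0382 = 0.195 m²/s.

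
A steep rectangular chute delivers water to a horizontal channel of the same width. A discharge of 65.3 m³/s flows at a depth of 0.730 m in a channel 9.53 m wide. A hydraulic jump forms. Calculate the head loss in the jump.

q = Q/b = 65.3/9.53 = 6.85 m²/s; V₁ = q/y₁ = 9.39 m/s. Fr₁ = V₁/√(g·y₁) = 3.51.
By Bélanger, y₂/y₁ = ½[√(1 + 8Fr₁²) − 1] = ½[√99.42 − 1] = 4.49.
y₂ = 4.49 × 0.730 = 3.27 m.
V₂ = q/y₂ = 6.85/3.27 = 2.09 m/s. E₁ = y₁ + V₁²/2g = 5.22 m; E₂ = y₂ + V₂²/2g = 3.50 m. ΔE = E₁ − E₂ = 1.72 m.

ΔE = 1.72 m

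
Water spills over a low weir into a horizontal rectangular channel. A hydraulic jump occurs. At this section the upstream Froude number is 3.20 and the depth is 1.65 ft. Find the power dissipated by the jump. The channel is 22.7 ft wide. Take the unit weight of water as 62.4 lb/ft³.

Fr₁ = 3.20 (given).
Conjugate-depth relation: y₂/y₁ = ½[√(1 + 8Fr₁²) − 1] = ½[√82.92 − 1] = 4.05.
y₂ = 4.05 × 1.65 = 6.69 ft.
Head loss: ΔE = (y₂ − y₁)³/(4y₁y₂) = (6.69 − 1.65)³/(4×1.65×6.69) = 128/44.1 = 2.90 ft.
V₁ = Fr₁·√(g·y₁) = 3.20×√(32.2×1.65) = 23.3 ft/s; q = V₁·y₁ = 38.5 ft²/s. Q = q·b = 38.5 × 22.7 = 874 cfs. P = γ·Q·ΔE/550 = 62.4 × 874 × 2.90 / 550 = 287 hp.

P = 287 hp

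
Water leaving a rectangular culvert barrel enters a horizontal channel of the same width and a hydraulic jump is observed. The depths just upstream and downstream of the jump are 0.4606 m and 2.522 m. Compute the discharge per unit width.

q = 4.122 m²/s

For a rectangular channel the momentum equation gives q² = ½·g·y₁·y₂·(y₁ + y₂) = ½×9.81×0.4606×2.522×2.983 = 16.99.
q = √16.99 = 4.122 m²/s.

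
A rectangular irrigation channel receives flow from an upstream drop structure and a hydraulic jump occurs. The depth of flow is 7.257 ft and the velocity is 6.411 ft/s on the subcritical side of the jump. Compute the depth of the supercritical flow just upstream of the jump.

y₁ = 2.001 ft

Fr₂ = V₂/√(g·y₂) = 6.411/√(32.2×7.257) = 0.4194.
Since the conjugate-depth ratio holds either way, y₁/y₂ = ½[√(1 + 8Fr₂²) − 1] = ½[√2.4071 − 1] = 0.2757.
y₁ = 0.2757 × 7.257 = 2.001 ft.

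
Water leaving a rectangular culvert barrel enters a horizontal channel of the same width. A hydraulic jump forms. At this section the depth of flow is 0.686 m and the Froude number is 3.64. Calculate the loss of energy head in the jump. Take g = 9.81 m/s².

ΔE = 1.82 m

Fr₁ = 3.64 (given).
Conjugate-depth relation: y₂/y₁ = ½[√(1 + 8Fr₁²) − 1] = ½[√107.0 − 1] = 4.67.
y₂ = 4.67 × 0.686 = 3.20 m.
V₁ = Fr₁·√(g·y₁) = 3.64×√(9.81×0.686) = 9.44 m/s; q = V₁·y₁ = 6.48 m²/s. V₂ = q/y₂ = 6.48/3.20 = 2.02 m/s. E₁ = y₁ + V₁²/2g = 5.23 m; E₂ = y₂ + V₂²/2g = 3.41 m. ΔE = E₁ − E₂ = 1.82 m.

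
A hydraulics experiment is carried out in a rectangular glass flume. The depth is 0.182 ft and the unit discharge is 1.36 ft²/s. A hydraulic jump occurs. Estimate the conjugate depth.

y₂ = 0.709 ft

V₁ = q/y₁ = 1.36/0.182 = 7.47 ft/s. Fr₁ = V₁/√(g·y₁) = 7.47/√(32.2×0.182) = 3.09.
Sequent-depth ratio: y₂/y₁ = ½[√(1 + 8Fr₁²) − 1] = ½[√77.23 − 1] = 3.89.
y₂ = 3.89 × 0.182 = 0.709 ft.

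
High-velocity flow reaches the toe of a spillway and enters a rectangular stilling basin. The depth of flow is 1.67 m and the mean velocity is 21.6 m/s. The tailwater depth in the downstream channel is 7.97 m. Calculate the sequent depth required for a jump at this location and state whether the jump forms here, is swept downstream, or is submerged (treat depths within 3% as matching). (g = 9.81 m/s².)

Fr₁ = V₁/√(g·y₁) = 21.6/√(9.81×1.67) = 5.34.
Conjugate-depth relation: y₂/y₁ = ½[√(1 + 8Fr₁²) − 1] = ½[√228.8 − 1] = 7.06.
y₂ = 7.06 × 1.67 = 11.8 m.
Tailwater y_tw = 7.97 m: y_tw < y₂, so the jump is swept downstream.

y₂ = 11.8 m; the jump is swept downstream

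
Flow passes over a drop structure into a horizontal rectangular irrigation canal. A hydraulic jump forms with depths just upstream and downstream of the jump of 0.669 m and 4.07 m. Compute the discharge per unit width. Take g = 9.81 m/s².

For a rectangular channel the momentum equation gives q² = ½·g·y₁·y₂·(y₁ + y₂) = ½×9.81×0.669×4.07×4.74 = 63.3.
q = √63.3 = 7.96 m²/s.

q = 7.96 m²/s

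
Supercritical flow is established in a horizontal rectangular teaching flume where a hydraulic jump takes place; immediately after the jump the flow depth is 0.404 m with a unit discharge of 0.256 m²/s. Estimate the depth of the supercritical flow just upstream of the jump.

y₁ = 0.0698 m

V₂ = q/y₂ = 0.256/0.404 = 0.634 m/s; Fr₂ = V₂/√(g·y₂) = 0.318.
Since the conjugate-depth ratio holds either way, y₁/y₂ = ½[√(1 + 8Fr₂²) − 1] = ½[√1.811 − 1] = 0.173.
y₁ = 0.173 × 0.404 = 0.0698 m.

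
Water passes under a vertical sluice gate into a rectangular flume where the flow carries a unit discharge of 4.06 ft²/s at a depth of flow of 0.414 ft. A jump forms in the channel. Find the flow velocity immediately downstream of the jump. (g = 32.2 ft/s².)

V₁ = q/y₁ = 4.06/0.414 = 9.81 ft/s. Fr₁ = V₁/√(g·y₁) = 9.81/√(32.2×0.414) = 2.69.
Bélanger equation: y₂/y₁ = ½[√(1 + 8Fr₁²) − 1] = ½[√58.71 − 1] = 3.33.
y₂ = 3.33 × 0.414 = 1.38 ft.
V₂ = q/y₂ = 4.06/1.38 = 2.94 ft/s.

V₂ = 2.94 ft/s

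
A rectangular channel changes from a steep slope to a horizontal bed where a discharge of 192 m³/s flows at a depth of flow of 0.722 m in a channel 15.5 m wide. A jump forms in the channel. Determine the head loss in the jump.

ΔE = 9.29 m

q = Q/b = 192/15.5 = 12.4 m²/s; V₁ = q/y₁ = 17.2 m/s. Fr₁ = V₁/√(g·y₁) = 6.45.
Sequent-depth ratio: y₂/y₁ = ½[√(1 + 8Fr₁²) − 1] = ½[√333.5 − 1] = 8.63.
y₂ = 8.63 × 0.722 = 6.23 m.
Head loss: ΔE = (y₂ − y₁)³/(4y₁y₂) = (6.23 − 0.722)³/(4×0.722×6.23) = 167/18.0 = 9.29 m.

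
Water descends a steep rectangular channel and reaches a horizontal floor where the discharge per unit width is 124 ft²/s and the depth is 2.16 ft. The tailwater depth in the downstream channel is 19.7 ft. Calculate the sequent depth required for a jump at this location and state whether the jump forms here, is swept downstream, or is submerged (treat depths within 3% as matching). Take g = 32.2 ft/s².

V₁ = q/y₁ = 124/2.16 = 57.4 ft/s. Fr₁ = V₁/√(g·y₁) = 57.4/√(32.2×2.16) = 6.88.
Conjugate-depth relation: y₂/y₁ = ½[√(1 + 8Fr₁²) − 1] = ½[√380.1 − 1] = 9.25.
y₂ = 9.25 × 2.16 = 20.0 ft.
Tailwater y_tw = 19.7 ft: y_tw ≈ y₂, so the jump forms here.

y₂ = 20.0 ft; the jump forms here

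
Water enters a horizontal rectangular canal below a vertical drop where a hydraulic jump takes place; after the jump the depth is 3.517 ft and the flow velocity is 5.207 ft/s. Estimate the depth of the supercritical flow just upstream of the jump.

Fr₂ = V₂/√(g·y₂) = 5.207/√(32.2×3.517) = 0.4893.
Since the conjugate-depth ratio holds either way, y₁/y₂ = ½[√(1 + 8Fr₂²) − 1] = ½[√2.9153 − 1] = 0.3537.
y₁ = 0.3537 × 3.517 = 1.244 ft.

y₁ = 1.244 ft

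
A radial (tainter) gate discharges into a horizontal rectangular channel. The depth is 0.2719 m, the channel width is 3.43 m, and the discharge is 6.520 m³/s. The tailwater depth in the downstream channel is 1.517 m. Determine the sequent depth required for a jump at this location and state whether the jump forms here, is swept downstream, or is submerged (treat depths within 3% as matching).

q = Q/b = 6.520/3.43 = 1.901 m²/s; V₁ = q/y₁ = 6.991 m/s. Fr₁ = V₁/√(g·y₁) = 4.281.
Bélanger equation: y₂/y₁ = ½[√(1 + 8Fr₁²) − 1] = ½[√147.59 − 1] = 5.574.
y₂ = 5.574 × 0.2719 = 1.516 m.
Tailwater y_tw = 1.517 m: y_tw ≈ y₂, so the jump forms here.

y₂ = 1.516 m; the jump forms here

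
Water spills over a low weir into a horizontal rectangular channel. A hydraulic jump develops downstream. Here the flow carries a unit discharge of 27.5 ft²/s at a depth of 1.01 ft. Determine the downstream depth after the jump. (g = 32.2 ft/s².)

y₂ = 6.33 ft

V₁ = q/y₁ = 27.5/1.01 = 27.2 ft/s. Fr₁ = V₁/√(g·y₁) = 27.2/√(32.2×1.01) = 4.77.
Sequent-depth ratio: y₂/y₁ = ½[√(1 + 8Fr₁²) − 1] = ½[√183.4 − 1] = 6.27.
y₂ = 6.27 × 1.01 = 6.33 ft.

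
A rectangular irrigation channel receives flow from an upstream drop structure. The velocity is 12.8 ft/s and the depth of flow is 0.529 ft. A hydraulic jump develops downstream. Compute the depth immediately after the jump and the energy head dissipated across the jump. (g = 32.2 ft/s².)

Fr₁ = V₁/√(g·y₁) = 12.8/√(32.2×0.529) = 3.10.
By Bélanger, y₂/y₁ = ½[√(1 + 8Fr₁²) − 1] = ½[√77.95 − 1] = 3.91.
y₂ = 3.91 × 0.529 = 2.07 ft.
Head loss: ΔE = (y₂ − y₁)³/(4y₁y₂) = (2.07 − 0.529)³/(4×0.529×2.07) = 3.66/4.38 = 0.836 ft.

y₂ = 2.07 ft; ΔE = 0.836 ft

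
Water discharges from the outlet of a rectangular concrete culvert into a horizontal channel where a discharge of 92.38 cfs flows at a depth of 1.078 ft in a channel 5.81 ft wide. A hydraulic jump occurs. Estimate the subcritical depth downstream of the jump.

q = Q/b = 92.38/5.81 = 15.90 ft²/s; V₁ = q/y₁ = 14.75 ft/s. Fr₁ = V₁/√(g·y₁) = 2.503.
From the momentum equation for a rectangular channel, y₂/y₁ = ½[√(1 + 8Fr₁²) − 1] = ½[√51.140 − 1] = 3.076.
y₂ = 3.076 × 1.078 = 3.315 ft.

y₂ = 3.315 ft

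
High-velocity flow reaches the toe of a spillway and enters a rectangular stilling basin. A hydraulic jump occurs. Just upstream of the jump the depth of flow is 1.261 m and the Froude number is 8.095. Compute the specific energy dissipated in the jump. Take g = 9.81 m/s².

Fr₁ = 8.095 (given).
Bélanger equation: y₂/y₁ = ½[√(1 + 8Fr₁²) − 1] = ½[√525.23 − 1] = 10.96.
y₂ = 10.96 × 1.261 = 13.82 m.
V₁ = Fr₁·√(g·y₁) = 8.095×√(9.81×1.261) = 28.47 m/s; q = V₁·y₁ = 35.90 m²/s. V₂ = q/y₂ = 35.90/13.82 = 2.598 m/s. E₁ = y₁ + V₁²/2g = 42.58 m; E₂ = y₂ + V₂²/2g = 14.16 m. ΔE = E₁ − E₂ = 28.41 m.

ΔE = 28.41 m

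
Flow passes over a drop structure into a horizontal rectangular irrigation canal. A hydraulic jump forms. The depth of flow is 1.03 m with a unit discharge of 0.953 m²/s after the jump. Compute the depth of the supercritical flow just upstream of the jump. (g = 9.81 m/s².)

y₁ = 0.152 m

V₂ = q/y₂ = 0.953/1.03 = 0.925 m/s; Fr₂ = V₂/√(g·y₂) = 0.291.
Since the conjugate-depth ratio holds either way, y₁/y₂ = ½[√(1 + 8Fr₂²) − 1] = ½[√1.678 − 1] = 0.148.
y₁ = 0.148 × 1.03 = 0.152 m.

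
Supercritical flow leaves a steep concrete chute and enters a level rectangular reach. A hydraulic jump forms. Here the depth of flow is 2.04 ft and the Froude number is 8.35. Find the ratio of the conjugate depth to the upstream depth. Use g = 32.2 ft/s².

y₂/y₁ = 11.3

Fr₁ = 8.35 (given).
Sequent-depth ratio: y₂/y₁ = ½[√(1 + 8Fr₁²) − 1] = ½[√558.8 − 1] = 11.3.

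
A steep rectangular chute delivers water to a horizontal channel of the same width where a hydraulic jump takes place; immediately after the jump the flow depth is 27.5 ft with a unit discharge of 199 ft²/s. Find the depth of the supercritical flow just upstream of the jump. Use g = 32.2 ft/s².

y₁ = 2.94 ft

V₂ = q/y₂ = 199/27.5 = 7.24 ft/s; Fr₂ = V₂/√(g·y₂) = 0.243.
Since the conjugate-depth ratio holds either way, y₁/y₂ = ½[√(1 + 8Fr₂²) − 1] = ½[√1.473 − 1] = 0.107.
y₁ = 0.107 × 27.5 = 2.94 ft.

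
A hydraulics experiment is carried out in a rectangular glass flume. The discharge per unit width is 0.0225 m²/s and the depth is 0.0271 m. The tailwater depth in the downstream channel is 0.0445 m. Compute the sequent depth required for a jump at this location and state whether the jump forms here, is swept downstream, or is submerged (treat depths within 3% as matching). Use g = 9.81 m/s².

V₁ = q/y₁ = 0.0225/0.0271 = 0.830 m/s. Fr₁ = V₁/√(g·y₁) = 0.830/√(9.81×0.0271) = 1.61.
From the momentum equation for a rectangular channel, y₂/y₁ = ½[√(1 + 8Fr₁²) − 1] = ½[√21.74 − 1] = 1.83.
y₂ = 1.83 × 0.0271 = 0.0496 m.
Tailwater y_tw = 0.0445 m: y_tw < y₂, so the jump is swept downstream.

y₂ = 0.0496 m; the jump is swept downstream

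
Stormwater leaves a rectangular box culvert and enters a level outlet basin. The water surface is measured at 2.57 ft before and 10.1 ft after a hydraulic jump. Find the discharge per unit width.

q = 72.8 ft²/s

For a rectangular channel the momentum equation gives q² = ½·g·y₁·y₂·(y₁ + y₂) = ½×32.2×2.57×10.1×12.7 = 5295.
q = √5295 = 72.8 ft²/s.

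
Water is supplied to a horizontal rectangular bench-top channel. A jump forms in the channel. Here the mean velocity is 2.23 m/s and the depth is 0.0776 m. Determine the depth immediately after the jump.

y₂ = 0.244 m

Fr₁ = V₁/√(g·y₁) = 2.23/√(9.81×0.0776) = 2.56.
By Bélanger, y₂/y₁ = ½[√(1 + 8Fr₁²) − 1] = ½[√53.26 − 1] = 3.15.
y₂ = 3.15 × 0.0776 = 0.244 m.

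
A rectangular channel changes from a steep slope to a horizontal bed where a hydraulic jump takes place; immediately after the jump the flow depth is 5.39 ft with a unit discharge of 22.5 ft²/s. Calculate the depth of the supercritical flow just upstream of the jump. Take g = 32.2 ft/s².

y₁ = 0.924 ft

V₂ = q/y₂ = 22.5/5.39 = 4.17 ft/s; Fr₂ = V₂/√(g·y₂) = 0.317.
The Bélanger relation is symmetric: y₁/y₂ = ½[√(1 + 8Fr₂²) − 1] = ½[√1.803 − 1] = 0.171.
y₁ = 0.171 × 5.39 = 0.924 ft.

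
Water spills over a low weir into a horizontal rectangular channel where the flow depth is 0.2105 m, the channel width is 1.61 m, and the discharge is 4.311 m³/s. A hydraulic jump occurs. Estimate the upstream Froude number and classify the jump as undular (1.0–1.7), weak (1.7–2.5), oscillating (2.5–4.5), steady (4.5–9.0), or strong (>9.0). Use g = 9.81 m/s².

Fr₁ = 8.852; steady jump

q = Q/b = 4.311/1.61 = 2.678 m²/s; V₁ = q/y₁ = 12.72 m/s. Fr₁ = V₁/√(g·y₁) = 8.852.
Fr₁ = 8.852 lies in the steady range.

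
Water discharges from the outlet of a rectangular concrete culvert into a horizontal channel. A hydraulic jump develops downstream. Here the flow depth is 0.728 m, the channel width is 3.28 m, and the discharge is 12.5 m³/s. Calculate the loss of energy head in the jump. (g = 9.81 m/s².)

q = Q/b = 12.5/3.28 = 3.81 m²/s; V₁ = q/y₁ = 5.23 m/s. Fr₁ = V₁/√(g·y₁) = 1.96.
Conjugate-depth relation: y₂/y₁ = ½[√(1 + 8Fr₁²) − 1] = ½[√31.70 − 1] = 2.32.
y₂ = 2.32 × 0.728 = 1.69 m.
V₂ = q/y₂ = 3.81/1.69 = 2.26 m/s. E₁ = y₁ + V₁²/2g = 2.12 m; E₂ = y₂ + V₂²/2g = 1.95 m. ΔE = E₁ − E₂ = 0.179 m.

ΔE = 0.179 m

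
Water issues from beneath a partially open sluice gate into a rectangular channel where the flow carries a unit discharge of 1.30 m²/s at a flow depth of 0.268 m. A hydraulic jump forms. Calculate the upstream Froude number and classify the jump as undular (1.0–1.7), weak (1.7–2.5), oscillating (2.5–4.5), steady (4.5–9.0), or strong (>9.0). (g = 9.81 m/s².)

Fr₁ = 2.99; oscillating jump

V₁ = q/y₁ = 1.30/0.268 = 4.85 m/s. Fr₁ = V₁/√(g·y₁) = 4.85/√(9.81×0.268) = 2.99.
Fr₁ = 2.99 lies in the oscillating range.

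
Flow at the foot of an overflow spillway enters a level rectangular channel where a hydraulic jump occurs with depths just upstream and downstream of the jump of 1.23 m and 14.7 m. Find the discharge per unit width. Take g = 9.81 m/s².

q = 37.6 m²/s

For a rectangular channel the momentum equation gives q² = ½·g·y₁·y₂·(y₁ + y₂) = ½×9.81×1.23×14.7×15.9 = 1413.
q = √1413 = 37.6 m²/s.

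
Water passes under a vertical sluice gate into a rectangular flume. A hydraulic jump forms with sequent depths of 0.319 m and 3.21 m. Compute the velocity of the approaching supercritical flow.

For a rectangular channel the momentum equation gives q² = ½·g·y₁·y₂·(y₁ + y₂) = ½×9.81×0.319×3.21×3.53 = 17.7.
q = √17.7 = 4.21 m²/s.
V₁ = q/y₁ = 4.21/0.319 = 13.2 m/s.

V₁ = 13.2 m/s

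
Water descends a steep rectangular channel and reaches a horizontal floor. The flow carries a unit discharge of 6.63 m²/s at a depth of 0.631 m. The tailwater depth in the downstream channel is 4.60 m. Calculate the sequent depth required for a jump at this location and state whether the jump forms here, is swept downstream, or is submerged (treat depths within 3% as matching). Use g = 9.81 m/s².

y₂ = 3.47 m; the jump is submerged

V₁ = q/y₁ = 6.63/0.631 = 10.5 m/s. Fr₁ = V₁/√(g·y₁) = 10.5/√(9.81×0.631) = 4.22.
By Bélanger, y₂/y₁ = ½[√(1 + 8Fr₁²) − 1] = ½[√143.7 − 1] = 5.49.
y₂ = 5.49 × 0.631 = 3.47 m.
Tailwater y_tw = 4.60 m: y_tw > y₂, so the jump is submerged.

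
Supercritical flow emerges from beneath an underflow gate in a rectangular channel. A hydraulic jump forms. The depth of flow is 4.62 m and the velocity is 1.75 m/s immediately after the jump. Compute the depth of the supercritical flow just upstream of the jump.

Fr₂ = V₂/√(g·y₂) = 1.75/√(9.81×4.62) = 0.260.
From the momentum equation (using Fr₂), y₁/y₂ = ½[√(1 + 8Fr₂²) − 1] = ½[√1.541 − 1] = 0.121.
y₁ = 0.121 × 4.62 = 0.557 m.

y₁ = 0.557 m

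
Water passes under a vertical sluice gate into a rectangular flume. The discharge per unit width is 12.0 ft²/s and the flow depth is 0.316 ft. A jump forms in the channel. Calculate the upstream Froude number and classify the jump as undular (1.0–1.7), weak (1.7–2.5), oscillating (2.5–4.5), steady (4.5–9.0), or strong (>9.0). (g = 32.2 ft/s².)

Fr₁ = 11.9; strong jump

V₁ = q/y₁ = 12.0/0.316 = 38.0 ft/s. Fr₁ = V₁/√(g·y₁) = 38.0/√(32.2×0.316) = 11.9.
Fr₁ = 11.9 lies in the strong range.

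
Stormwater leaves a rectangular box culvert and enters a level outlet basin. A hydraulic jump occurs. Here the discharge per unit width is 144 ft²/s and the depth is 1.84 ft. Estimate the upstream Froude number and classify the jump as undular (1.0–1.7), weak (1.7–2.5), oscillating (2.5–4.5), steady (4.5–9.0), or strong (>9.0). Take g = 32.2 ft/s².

V₁ = q/y₁ = 144/1.84 = 78.3 ft/s. Fr₁ = V₁/√(g·y₁) = 78.3/√(32.2×1.84) = 10.2.
Fr₁ = 10.2 lies in the strong range.

Fr₁ = 10.2; strong jump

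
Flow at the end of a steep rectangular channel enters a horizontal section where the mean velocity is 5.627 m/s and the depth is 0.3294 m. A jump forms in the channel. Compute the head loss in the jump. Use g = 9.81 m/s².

Fr₁ = V₁/√(g·y₁) = 5.627/√(9.81×0.3294) = 3.130.
Conjugate-depth relation: y₂/y₁ = ½[√(1 + 8Fr₁²) − 1] = ½[√79.388 − 1] = 3.955.
y₂ = 3.955 × 0.3294 = 1.303 m.
Head loss: ΔE = (y₂ − y₁)³/(4y₁y₂) = (1.303 − 0.3294)³/(4×0.3294×1.303) = 0.9222/1.717 = 0.5373 m.

ΔE = 0.5373 m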